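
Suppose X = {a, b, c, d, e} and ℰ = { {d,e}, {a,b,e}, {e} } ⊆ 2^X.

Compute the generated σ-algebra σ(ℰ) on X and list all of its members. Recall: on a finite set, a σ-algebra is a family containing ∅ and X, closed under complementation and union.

|σ(ℰ)| = 16.  σ(ℰ) = { ∅, {c}, {d}, {e}, {a,b}, {c,d}, {c,e}, {d,e}, {a,b,c}, {a,b,d}, {a,b,e}, {c,d,e}, {a,b,c,d}, {a,b,c,e}, {a,b,d,e}, X }

Trace:
Take S₀ = ℰ ∪ {∅, X} = { ∅, {e}, {d,e}, {a,b,e}, X }.
Pass 1 adds 4:
  {c,d}  = X∖{a,b,e}
  {a,b,c}  = X∖{d,e}
  {a,b,c,d}  = X∖{e}
  {a,b,d,e}  = {d,e} ∪ {a,b,e}
  [9 total]
Pass 2 (3 new):
  {c}  = X∖{a,b,d,e}
  {c,d,e}  = {c,d} ∪ {e}
  {a,b,c,e}  = {a,b,c} ∪ {e}
  [12 total]
Pass 3: +3 →
  {d}  = X∖{a,b,c,e}
  {a,b}  = X∖{c,d,e}
  {c,e}  = {c} ∪ {e}
  [15 total]
Pass 4 (1 new):
  {a,b,d}  = X∖{c,e}
  [16 total]
After Pass 5 the family is unchanged; done.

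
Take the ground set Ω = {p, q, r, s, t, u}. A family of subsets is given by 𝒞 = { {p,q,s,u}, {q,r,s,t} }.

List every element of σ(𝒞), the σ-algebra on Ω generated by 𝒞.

Answer: σ(𝒞) = { ∅, {p,u}, {q,s}, {r,t}, {p,q,s,u}, {p,r,t,u}, {q,r,s,t}, Ω }

Derivation:
Start: 𝒞 ∪ {∅, Ω} = { ∅, {p,q,s,u}, {q,r,s,t}, Ω }.
Iteration 1: +2 →
  {p,u}  = ᶜ of {q,r,s,t}
  {r,t}  = ᶜ of {p,q,s,u}
  (now 6)
Iteration 2: +1 →
  {p,r,t,u}  = {p,u} ∪ {r,t}
  (now 7)
Iteration 3 adds 1:
  {q,s}  = ᶜ of {p,r,t,u}
  (now 8)
Iteration 4: stable.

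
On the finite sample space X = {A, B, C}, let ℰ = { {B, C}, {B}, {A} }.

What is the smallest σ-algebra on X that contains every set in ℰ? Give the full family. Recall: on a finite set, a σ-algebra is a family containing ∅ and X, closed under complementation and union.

Initial family (5 sets): { {}, {A}, {B}, {B, C}, X }.
Iteration 1 adds 2:
  {A, B}  = {B} ∪ {A}
  {A, C}  = X∖{B}
  [7 total]
Iteration 2: 1 new —
  {C}  = X∖{A, B}
  [8 total]
Iteration 3: no new sets; the family is a σ-algebra.

σ(ℰ) = { {}, {A}, {B}, {C}, {A, B}, {A, C}, {B, C}, X }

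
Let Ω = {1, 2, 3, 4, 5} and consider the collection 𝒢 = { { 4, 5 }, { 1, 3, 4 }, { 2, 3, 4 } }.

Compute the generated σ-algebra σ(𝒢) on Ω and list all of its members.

Start: 𝒢 ∪ {∅, Ω} = { ∅, { 4, 5 }, { 1, 3, 4 }, { 2, 3, 4 }, Ω }.
Step 1: 6 new —
  { 1, 5 }  = ᶜ of { 2, 3, 4 }
  { 2, 5 }  = ᶜ of { 1, 3, 4 }
  { 1, 2, 3 }  = ᶜ of { 4, 5 }
  { 1, 2, 3, 4 }  = { 1, 3, 4 } ∪ { 2, 3, 4 }
  { 1, 3, 4, 5 }  = { 4, 5 } ∪ { 1, 3, 4 }
  { 2, 3, 4, 5 }  = { 4, 5 } ∪ { 2, 3, 4 }
  (now 11)
Step 2 (7 new):
  { 1 }  = ᶜ of { 2, 3, 4, 5 }
  { 2 }  = ᶜ of { 1, 3, 4, 5 }
  { 5 }  = ᶜ of { 1, 2, 3, 4 }
  { 1, 2, 5 }  = { 2, 5 } ∪ { 1, 5 }
  { 1, 4, 5 }  = { 4, 5 } ∪ { 1, 5 }
  { 2, 4, 5 }  = { 2, 5 } ∪ { 4, 5 }
  { 1, 2, 3, 5 }  = { 2, 5 } ∪ { 1, 2, 3 }
  (now 18)
Step 3 adds 6:
  { 4 }  = ᶜ of { 1, 2, 3, 5 }
  { 1, 2 }  = { 2 } ∪ { 1 }
  { 1, 3 }  = ᶜ of { 2, 4, 5 }
  { 2, 3 }  = ᶜ of { 1, 4, 5 }
  { 3, 4 }  = ᶜ of { 1, 2, 5 }
  { 1, 2, 4, 5 }  = { 4, 5 } ∪ { 1, 2, 5 }
  (now 24)
Step 4: 7 new —
  { 3 }  = ᶜ of { 1, 2, 4, 5 }
  { 1, 4 }  = { 4 } ∪ { 1 }
  { 2, 4 }  = { 2 } ∪ { 4 }
  { 1, 2, 4 }  = { 1, 2 } ∪ { 4 }
  { 1, 3, 5 }  = { 5 } ∪ { 1, 3 }
  { 2, 3, 5 }  = { 2, 5 } ∪ { 2, 3 }
  { 3, 4, 5 }  = ᶜ of { 1, 2 }
  (now 31)
Step 5 adds 1:
  { 3, 5 }  = ᶜ of { 1, 2, 4 }
  (now 32)
Step 6: closed — nothing new.

Therefore σ(𝒢) = { ∅, { 1 }, { 2 }, { 3 }, { 4 }, { 5 }, { 1, 2 }, { 1, 3 }, { 1, 4 }, { 1, 5 }, { 2, 3 }, { 2, 4 }, { 2, 5 }, { 3, 4 }, { 3, 5 }, { 4, 5 }, { 1, 2, 3 }, { 1, 2, 4 }, { 1, 2, 5 }, { 1, 3, 4 }, { 1, 3, 5 }, { 1, 4, 5 }, { 2, 3, 4 }, { 2, 3, 5 }, { 2, 4, 5 }, { 3, 4, 5 }, { 1, 2, 3, 4 }, { 1, 2, 3, 5 }, { 1, 2, 4, 5 }, { 1, 3, 4, 5 }, { 2, 3, 4, 5 }, Ω } (|σ(𝒢)| = 32).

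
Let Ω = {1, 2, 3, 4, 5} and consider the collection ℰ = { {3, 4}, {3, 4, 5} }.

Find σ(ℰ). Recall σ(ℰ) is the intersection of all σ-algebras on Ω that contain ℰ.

σ(ℰ) = { {}, {5}, {1, 2}, {3, 4}, {1, 2, 5}, {3, 4, 5}, {1, 2, 3, 4}, Ω }

Derivation:
Seed the family with ℰ together with ∅ and Ω: { {}, {3, 4}, {3, 4, 5}, Ω }.
Step 1: 2 new —
  {1, 2}  = {3, 4, 5}ᶜ
  {1, 2, 5}  = {3, 4}ᶜ
Step 2: 1 new —
  {1, 2, 3, 4}  = {3, 4} ∪ {1, 2}
Step 3 adds 1:
  {5}  = {1, 2, 3, 4}ᶜ
Step 4 adds nothing — fixpoint reached.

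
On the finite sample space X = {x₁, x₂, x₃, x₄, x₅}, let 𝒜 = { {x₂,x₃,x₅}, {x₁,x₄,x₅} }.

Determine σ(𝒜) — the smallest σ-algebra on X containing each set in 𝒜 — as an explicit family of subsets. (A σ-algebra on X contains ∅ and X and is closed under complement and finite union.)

σ(𝒜) (8 sets): { ∅, {x₅}, {x₁,x₄}, {x₂,x₃}, {x₁,x₄,x₅}, {x₂,x₃,x₅}, {x₁,x₂,x₃,x₄}, X }

Derivation:
Initial family (4 sets): { ∅, {x₁,x₄,x₅}, {x₂,x₃,x₅}, X }.
Step 1: 2 new —
  {x₁,x₄}  = X∖{x₂,x₃,x₅}
  {x₂,x₃}  = X∖{x₁,x₄,x₅}
Step 2: +1 →
  {x₁,x₂,x₃,x₄}  = {x₁,x₄} ∪ {x₂,x₃}
Step 3 adds 1:
  {x₅}  = X∖{x₁,x₂,x₃,x₄}
Step 4: stable.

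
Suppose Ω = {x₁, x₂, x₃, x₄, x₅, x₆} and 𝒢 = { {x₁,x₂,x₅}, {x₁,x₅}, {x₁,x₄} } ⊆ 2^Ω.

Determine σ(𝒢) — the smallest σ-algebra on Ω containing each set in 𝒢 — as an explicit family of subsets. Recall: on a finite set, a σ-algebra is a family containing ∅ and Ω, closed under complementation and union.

Answer: σ(𝒢) = { {}, {x₁}, {x₂}, {x₄}, {x₅}, {x₁,x₂}, {x₁,x₄}, {x₁,x₅}, {x₂,x₄}, {x₂,x₅}, {x₃,x₆}, {x₄,x₅}, {x₁,x₂,x₄}, {x₁,x₂,x₅}, {x₁,x₃,x₆}, {x₁,x₄,x₅}, {x₂,x₃,x₆}, {x₂,x₄,x₅}, {x₃,x₄,x₆}, {x₃,x₅,x₆}, {x₁,x₂,x₃,x₆}, {x₁,x₂,x₄,x₅}, {x₁,x₃,x₄,x₆}, {x₁,x₃,x₅,x₆}, {x₂,x₃,x₄,x₆}, {x₂,x₃,x₅,x₆}, {x₃,x₄,x₅,x₆}, {x₁,x₂,x₃,x₄,x₆}, {x₁,x₂,x₃,x₅,x₆}, {x₁,x₃,x₄,x₅,x₆}, {x₂,x₃,x₄,x₅,x₆}, Ω }

Derivation:
Take S₀ = 𝒢 ∪ {∅, Ω} = { {}, {x₁,x₄}, {x₁,x₅}, {x₁,x₂,x₅}, Ω }.
Iteration 1: 5 new —
  {x₁,x₄,x₅}  = {x₁,x₄} ∪ {x₁,x₅}
  {x₃,x₄,x₆}  = {x₁,x₂,x₅}ᶜ
  {x₁,x₂,x₄,x₅}  = {x₁,x₂,x₅} ∪ {x₁,x₄}
  {x₂,x₃,x₄,x₆}  = {x₁,x₅}ᶜ
  {x₂,x₃,x₅,x₆}  = {x₁,x₄}ᶜ
  — 10 sets.
Iteration 2. New:
  {x₃,x₆}  = {x₁,x₂,x₄,x₅}ᶜ
  {x₂,x₃,x₆}  = {x₁,x₄,x₅}ᶜ
  {x₁,x₃,x₄,x₆}  = {x₁,x₄} ∪ {x₃,x₄,x₆}
  {x₁,x₂,x₃,x₄,x₆}  = {x₁,x₄} ∪ {x₂,x₃,x₄,x₆}
  {x₁,x₂,x₃,x₅,x₆}  = {x₁,x₂,x₅} ∪ {x₂,x₃,x₅,x₆}
  {x₁,x₃,x₄,x₅,x₆}  = {x₁,x₄,x₅} ∪ {x₃,x₄,x₆}
  {x₂,x₃,x₄,x₅,x₆}  = {x₂,x₃,x₄,x₆} ∪ {x₂,x₃,x₅,x₆}
  — 17 sets.
Iteration 3 adds 6:
  {x₁}  = {x₂,x₃,x₄,x₅,x₆}ᶜ
  {x₂}  = {x₁,x₃,x₄,x₅,x₆}ᶜ
  {x₄}  = {x₁,x₂,x₃,x₅,x₆}ᶜ
  {x₅}  = {x₁,x₂,x₃,x₄,x₆}ᶜ
  {x₂,x₅}  = {x₁,x₃,x₄,x₆}ᶜ
  {x₁,x₃,x₅,x₆}  = {x₃,x₆} ∪ {x₁,x₅}
  — 23 sets.
Iteration 4. New:
  {x₁,x₂}  = {x₁} ∪ {x₂}
  {x₂,x₄}  = {x₁,x₃,x₅,x₆}ᶜ
  {x₄,x₅}  = {x₅} ∪ {x₄}
  {x₁,x₂,x₄}  = {x₂} ∪ {x₁,x₄}
  {x₁,x₃,x₆}  = {x₁} ∪ {x₃,x₆}
  {x₂,x₄,x₅}  = {x₂,x₅} ∪ {x₄}
  {x₃,x₅,x₆}  = {x₅} ∪ {x₃,x₆}
  {x₁,x₂,x₃,x₆}  = {x₁} ∪ {x₂,x₃,x₆}
  {x₃,x₄,x₅,x₆}  = {x₅} ∪ {x₃,x₄,x₆}
  — 32 sets.
Iteration 5: no new sets; the family is a σ-algebra.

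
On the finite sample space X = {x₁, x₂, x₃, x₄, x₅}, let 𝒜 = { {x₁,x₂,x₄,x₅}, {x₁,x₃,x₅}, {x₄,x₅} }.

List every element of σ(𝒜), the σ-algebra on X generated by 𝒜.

Initial family (5 sets): { ∅, {x₄,x₅}, {x₁,x₃,x₅}, {x₁,x₂,x₄,x₅}, X }.
Step 1: +4 →
  {x₃}  = ᶜ of {x₁,x₂,x₄,x₅}
  {x₂,x₄}  = ᶜ of {x₁,x₃,x₅}
  {x₁,x₂,x₃}  = ᶜ of {x₄,x₅}
  {x₁,x₃,x₄,x₅}  = {x₄,x₅} ∪ {x₁,x₃,x₅}
  — 9 sets.
Step 2 adds 6:
  {x₂}  = ᶜ of {x₁,x₃,x₄,x₅}
  {x₂,x₃,x₄}  = {x₃} ∪ {x₂,x₄}
  {x₂,x₄,x₅}  = {x₄,x₅} ∪ {x₂,x₄}
  {x₃,x₄,x₅}  = {x₄,x₅} ∪ {x₃}
  {x₁,x₂,x₃,x₄}  = {x₁,x₂,x₃} ∪ {x₂,x₄}
  {x₁,x₂,x₃,x₅}  = {x₁,x₂,x₃} ∪ {x₁,x₃,x₅}
  — 15 sets.
Step 3. New:
  {x₄}  = ᶜ of {x₁,x₂,x₃,x₅}
  {x₅}  = ᶜ of {x₁,x₂,x₃,x₄}
  {x₁,x₂}  = ᶜ of {x₃,x₄,x₅}
  {x₁,x₃}  = ᶜ of {x₂,x₄,x₅}
  {x₁,x₅}  = ᶜ of {x₂,x₃,x₄}
  {x₂,x₃}  = {x₃} ∪ {x₂}
  {x₂,x₃,x₄,x₅}  = {x₄,x₅} ∪ {x₂,x₃,x₄}
  — 22 sets.
Step 4 adds 9:
  {x₁}  = ᶜ of {x₂,x₃,x₄,x₅}
  {x₂,x₅}  = {x₂} ∪ {x₅}
  {x₃,x₄}  = {x₃} ∪ {x₄}
  {x₃,x₅}  = {x₅} ∪ {x₃}
  {x₁,x₂,x₄}  = {x₂,x₄} ∪ {x₁,x₂}
  {x₁,x₂,x₅}  = {x₂} ∪ {x₁,x₅}
  {x₁,x₃,x₄}  = {x₁,x₃} ∪ {x₄}
  {x₁,x₄,x₅}  = ᶜ of {x₂,x₃}
  {x₂,x₃,x₅}  = {x₅} ∪ {x₂,x₃}
  — 31 sets.
Step 5: 1 new —
  {x₁,x₄}  = ᶜ of {x₂,x₃,x₅}
  — 32 sets.
Step 6: closed — nothing new.

Therefore σ(𝒜) = { ∅, {x₁}, {x₂}, {x₃}, {x₄}, {x₅}, {x₁,x₂}, {x₁,x₃}, {x₁,x₄}, {x₁,x₅}, {x₂,x₃}, {x₂,x₄}, {x₂,x₅}, {x₃,x₄}, {x₃,x₅}, {x₄,x₅}, {x₁,x₂,x₃}, {x₁,x₂,x₄}, {x₁,x₂,x₅}, {x₁,x₃,x₄}, {x₁,x₃,x₅}, {x₁,x₄,x₅}, {x₂,x₃,x₄}, {x₂,x₃,x₅}, {x₂,x₄,x₅}, {x₃,x₄,x₅}, {x₁,x₂,x₃,x₄}, {x₁,x₂,x₃,x₅}, {x₁,x₂,x₄,x₅}, {x₁,x₃,x₄,x₅}, {x₂,x₃,x₄,x₅}, X } (|σ(𝒜)| = 32).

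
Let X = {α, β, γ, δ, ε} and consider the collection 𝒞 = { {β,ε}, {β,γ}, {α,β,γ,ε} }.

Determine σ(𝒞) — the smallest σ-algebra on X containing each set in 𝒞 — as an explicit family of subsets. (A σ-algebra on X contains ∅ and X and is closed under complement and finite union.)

Answer: σ(𝒞) = { {}, {α}, {β}, {γ}, {δ}, {ε}, {α,β}, {α,γ}, {α,δ}, {α,ε}, {β,γ}, {β,δ}, {β,ε}, {γ,δ}, {γ,ε}, {δ,ε}, {α,β,γ}, {α,β,δ}, {α,β,ε}, {α,γ,δ}, {α,γ,ε}, {α,δ,ε}, {β,γ,δ}, {β,γ,ε}, {β,δ,ε}, {γ,δ,ε}, {α,β,γ,δ}, {α,β,γ,ε}, {α,β,δ,ε}, {α,γ,δ,ε}, {β,γ,δ,ε}, X }

Derivation:
Begin from { {}, {β,γ}, {β,ε}, {α,β,γ,ε}, X } (that is, 𝒞 plus ∅ and X).
Step 1 (4 new):
  {δ}  = complement {α,β,γ,ε}
  {α,γ,δ}  = complement {β,ε}
  {α,δ,ε}  = complement {β,γ}
  {β,γ,ε}  = {β,ε} ∪ {β,γ}
  — 9 sets.
Step 2 (7 new):
  {α,δ}  = complement {β,γ,ε}
  {β,γ,δ}  = {β,γ} ∪ {δ}
  {β,δ,ε}  = {β,ε} ∪ {δ}
  {α,β,γ,δ}  = {α,γ,δ} ∪ {β,γ}
  {α,β,δ,ε}  = {α,δ,ε} ∪ {β,ε}
  {α,γ,δ,ε}  = {α,δ,ε} ∪ {α,γ,δ}
  {β,γ,δ,ε}  = {β,γ,ε} ∪ {δ}
  — 16 sets.
Step 3. New:
  {α}  = complement {β,γ,δ,ε}
  {β}  = complement {α,γ,δ,ε}
  {γ}  = complement {α,β,δ,ε}
  {ε}  = complement {α,β,γ,δ}
  {α,γ}  = complement {β,δ,ε}
  {α,ε}  = complement {β,γ,δ}
  — 22 sets.
Step 4: +9 →
  {α,β}  = {β} ∪ {α}
  {β,δ}  = {β} ∪ {δ}
  {γ,δ}  = {γ} ∪ {δ}
  {γ,ε}  = {ε} ∪ {γ}
  {δ,ε}  = {ε} ∪ {δ}
  {α,β,γ}  = {β} ∪ {α,γ}
  {α,β,δ}  = {β} ∪ {α,δ}
  {α,β,ε}  = {β,ε} ∪ {α,ε}
  {α,γ,ε}  = {ε} ∪ {α,γ}
  — 31 sets.
Step 5: 1 new —
  {γ,δ,ε}  = complement {α,β}
  — 32 sets.
Step 6 adds nothing — fixpoint reached.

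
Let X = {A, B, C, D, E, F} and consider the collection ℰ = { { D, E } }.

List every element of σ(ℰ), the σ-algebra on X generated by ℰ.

Answer: σ(ℰ) = { {}, { D, E }, { A, B, C, F }, X }

Trace:
Take S₀ = ℰ ∪ {∅, X} = { {}, { D, E }, X }.
Step 1. New:
  { A, B, C, F }  = { D, E }ᶜ
  [4 total]
Step 2 adds nothing — fixpoint reached.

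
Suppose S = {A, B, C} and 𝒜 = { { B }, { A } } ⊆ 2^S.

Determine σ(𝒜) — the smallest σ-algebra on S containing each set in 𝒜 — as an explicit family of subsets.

Seed the family with 𝒜 together with ∅ and S: { ∅, { A }, { B }, S }.
Iteration 1: +3 →
  { A, B }  = { B } ∪ { A }
  { A, C }  = complement { B }
  { B, C }  = complement { A }
  — 7 sets.
Iteration 2. New:
  { C }  = complement { A, B }
  — 8 sets.
Iteration 3: no new sets; the family is a σ-algebra.

Therefore σ(𝒜) = { ∅, { A }, { B }, { C }, { A, B }, { A, C }, { B, C }, S } (|σ(𝒜)| = 8).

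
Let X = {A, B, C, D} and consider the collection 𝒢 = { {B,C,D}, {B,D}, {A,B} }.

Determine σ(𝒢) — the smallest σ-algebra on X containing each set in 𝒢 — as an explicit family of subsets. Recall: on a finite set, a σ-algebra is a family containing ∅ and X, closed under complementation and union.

Start: 𝒢 ∪ {∅, X} = { {}, {A,B}, {B,D}, {B,C,D}, X }.
Pass 1 adds 4:
  {A}  = {B,C,D}ᶜ
  {A,C}  = {B,D}ᶜ
  {C,D}  = {A,B}ᶜ
  {A,B,D}  = {A,B} ∪ {B,D}
Pass 2: +3 →
  {C}  = {A,B,D}ᶜ
  {A,B,C}  = {A,B} ∪ {A,C}
  {A,C,D}  = {C,D} ∪ {A,C}
Pass 3: +2 →
  {B}  = {A,C,D}ᶜ
  {D}  = {A,B,C}ᶜ
Pass 4: 2 new —
  {A,D}  = {D} ∪ {A}
  {B,C}  = {C} ∪ {B}
Pass 5 adds nothing — fixpoint reached.

|σ(𝒢)| = 16.  σ(𝒢) = { {}, {A}, {B}, {C}, {D}, {A,B}, {A,C}, {A,D}, {B,C}, {B,D}, {C,D}, {A,B,C}, {A,B,D}, {A,C,D}, {B,C,D}, X }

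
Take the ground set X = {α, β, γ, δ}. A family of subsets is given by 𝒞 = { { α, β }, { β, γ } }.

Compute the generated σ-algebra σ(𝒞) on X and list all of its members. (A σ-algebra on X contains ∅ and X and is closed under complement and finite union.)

Take S₀ = 𝒞 ∪ {∅, X} = { {}, { α, β }, { β, γ }, X }.
Round 1: +3 →
  { α, δ }  = X∖{ β, γ }
  { γ, δ }  = X∖{ α, β }
  { α, β, γ }  = { α, β } ∪ { β, γ }
  |family| = 7
Round 2 adds 4:
  { δ }  = X∖{ α, β, γ }
  { α, β, δ }  = { α, δ } ∪ { α, β }
  { α, γ, δ }  = { γ, δ } ∪ { α, δ }
  { β, γ, δ }  = { γ, δ } ∪ { β, γ }
  |family| = 11
Round 3. New:
  { α }  = X∖{ β, γ, δ }
  { β }  = X∖{ α, γ, δ }
  { γ }  = X∖{ α, β, δ }
  |family| = 14
Round 4. New:
  { α, γ }  = { γ } ∪ { α }
  { β, δ }  = { δ } ∪ { β }
  |family| = 16
Round 5: stable.

Therefore σ(𝒞) = { {}, { α }, { β }, { γ }, { δ }, { α, β }, { α, γ }, { α, δ }, { β, γ }, { β, δ }, { γ, δ }, { α, β, γ }, { α, β, δ }, { α, γ, δ }, { β, γ, δ }, X } (|σ(𝒞)| = 16).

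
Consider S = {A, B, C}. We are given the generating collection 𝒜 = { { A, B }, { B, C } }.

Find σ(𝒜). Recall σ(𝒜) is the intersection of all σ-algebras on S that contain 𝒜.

Answer: σ(𝒜) = { ∅, { A }, { B }, { C }, { A, B }, { A, C }, { B, C }, S }

Check:
Begin from { ∅, { A, B }, { B, C }, S } (that is, 𝒜 plus ∅ and S).
Step 1 adds 2:
  { A }  = S∖{ B, C }
  { C }  = S∖{ A, B }
  — 6 sets.
Step 2: +1 →
  { A, C }  = { C } ∪ { A }
  — 7 sets.
Step 3: +1 →
  { B }  = S∖{ A, C }
  — 8 sets.
Step 4: already closed under ᶜ and ∪.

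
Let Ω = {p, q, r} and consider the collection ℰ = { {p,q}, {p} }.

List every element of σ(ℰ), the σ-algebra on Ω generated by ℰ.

Seed the family with ℰ together with ∅ and Ω: { {}, {p}, {p,q}, Ω }.
Pass 1 adds 2:
  {r}  = ᶜ of {p,q}
  {q,r}  = ᶜ of {p}
  [6 total]
Pass 2: 1 new —
  {p,r}  = {r} ∪ {p}
  [7 total]
Pass 3: 1 new —
  {q}  = ᶜ of {p,r}
  [8 total]
Pass 4 adds nothing — fixpoint reached.

σ(ℰ) = { {}, {p}, {q}, {r}, {p,q}, {p,r}, {q,r}, Ω }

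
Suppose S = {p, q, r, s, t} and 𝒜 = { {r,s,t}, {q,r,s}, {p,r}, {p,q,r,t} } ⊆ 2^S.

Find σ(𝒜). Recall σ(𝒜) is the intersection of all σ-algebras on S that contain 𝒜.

Answer: σ(𝒜) = { ∅, {p}, {q}, {r}, {s}, {t}, {p,q}, {p,r}, {p,s}, {p,t}, {q,r}, {q,s}, {q,t}, {r,s}, {r,t}, {s,t}, {p,q,r}, {p,q,s}, {p,q,t}, {p,r,s}, {p,r,t}, {p,s,t}, {q,r,s}, {q,r,t}, {q,s,t}, {r,s,t}, {p,q,r,s}, {p,q,r,t}, {p,q,s,t}, {p,r,s,t}, {q,r,s,t}, S }

Working:
Initial family (6 sets): { ∅, {p,r}, {q,r,s}, {r,s,t}, {p,q,r,t}, S }.
Step 1 (7 new):
  {s}  = {p,q,r,t}ᶜ
  {p,q}  = {r,s,t}ᶜ
  {p,t}  = {q,r,s}ᶜ
  {q,s,t}  = {p,r}ᶜ
  {p,q,r,s}  = {q,r,s} ∪ {p,r}
  {p,r,s,t}  = {r,s,t} ∪ {p,r}
  {q,r,s,t}  = {r,s,t} ∪ {q,r,s}
  (now 13)
Step 2 (10 new):
  {p}  = {q,r,s,t}ᶜ
  {q}  = {p,r,s,t}ᶜ
  {t}  = {p,q,r,s}ᶜ
  {p,q,r}  = {p,q} ∪ {p,r}
  {p,q,s}  = {p,q} ∪ {s}
  {p,q,t}  = {p,q} ∪ {p,t}
  {p,r,s}  = {p,r} ∪ {s}
  {p,r,t}  = {p,r} ∪ {p,t}
  {p,s,t}  = {p,t} ∪ {s}
  {p,q,s,t}  = {p,q} ∪ {q,s,t}
  (now 23)
Step 3 (8 new):
  {r}  = {p,q,s,t}ᶜ
  {p,s}  = {s} ∪ {p}
  {q,r}  = {p,s,t}ᶜ
  {q,s}  = {p,r,t}ᶜ
  {q,t}  = {p,r,s}ᶜ
  {r,s}  = {p,q,t}ᶜ
  {r,t}  = {p,q,s}ᶜ
  {s,t}  = {p,q,r}ᶜ
  (now 31)
Step 4 adds 1:
  {q,r,t}  = {p,s}ᶜ
  (now 32)
Step 5: already closed under ᶜ and ∪.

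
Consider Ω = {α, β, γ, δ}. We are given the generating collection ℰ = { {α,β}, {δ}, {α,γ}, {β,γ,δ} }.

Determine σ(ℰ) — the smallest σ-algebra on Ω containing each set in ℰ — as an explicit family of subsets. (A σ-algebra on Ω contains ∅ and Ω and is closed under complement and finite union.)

σ(ℰ) = { {}, {α}, {β}, {γ}, {δ}, {α,β}, {α,γ}, {α,δ}, {β,γ}, {β,δ}, {γ,δ}, {α,β,γ}, {α,β,δ}, {α,γ,δ}, {β,γ,δ}, Ω }

Trace:
Take S₀ = ℰ ∪ {∅, Ω} = { {}, {δ}, {α,β}, {α,γ}, {β,γ,δ}, Ω }.
Iteration 1. New:
  {α}  = ᶜ of {β,γ,δ}
  {β,δ}  = ᶜ of {α,γ}
  {γ,δ}  = ᶜ of {α,β}
  {α,β,γ}  = ᶜ of {δ}
  {α,β,δ}  = {α,β} ∪ {δ}
  {α,γ,δ}  = {α,γ} ∪ {δ}
Iteration 2 adds 3:
  {β}  = ᶜ of {α,γ,δ}
  {γ}  = ᶜ of {α,β,δ}
  {α,δ}  = {δ} ∪ {α}
Iteration 3: +1 →
  {β,γ}  = ᶜ of {α,δ}
Iteration 4: stable.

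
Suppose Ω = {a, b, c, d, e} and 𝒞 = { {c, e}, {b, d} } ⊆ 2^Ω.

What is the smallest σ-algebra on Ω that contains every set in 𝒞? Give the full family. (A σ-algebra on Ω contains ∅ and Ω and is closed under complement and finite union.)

Seed the family with 𝒞 together with ∅ and Ω: { ∅, {b, d}, {c, e}, Ω }.
Step 1: 3 new —
  {a, b, d}  = {c, e}ᶜ
  {a, c, e}  = {b, d}ᶜ
  {b, c, d, e}  = {c, e} ∪ {b, d}
  [7 total]
Step 2 adds 1:
  {a}  = {b, c, d, e}ᶜ
  [8 total]
After Step 3 the family is unchanged; done.

|σ(𝒞)| = 8.  σ(𝒞) = { ∅, {a}, {b, d}, {c, e}, {a, b, d}, {a, c, e}, {b, c, d, e}, Ω }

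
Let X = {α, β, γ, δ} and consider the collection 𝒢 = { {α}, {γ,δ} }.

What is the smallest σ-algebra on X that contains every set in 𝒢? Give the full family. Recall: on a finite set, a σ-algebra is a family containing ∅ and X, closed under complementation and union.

Start: 𝒢 ∪ {∅, X} = { ∅, {α}, {γ,δ}, X }.
Pass 1: +3 →
  {α,β}  = {γ,δ}ᶜ
  {α,γ,δ}  = {γ,δ} ∪ {α}
  {β,γ,δ}  = {α}ᶜ
  |family| = 7
Pass 2 (1 new):
  {β}  = {α,γ,δ}ᶜ
  |family| = 8
Pass 3: stable.

Therefore σ(𝒢) = { ∅, {α}, {β}, {α,β}, {γ,δ}, {α,γ,δ}, {β,γ,δ}, X } (|σ(𝒢)| = 8).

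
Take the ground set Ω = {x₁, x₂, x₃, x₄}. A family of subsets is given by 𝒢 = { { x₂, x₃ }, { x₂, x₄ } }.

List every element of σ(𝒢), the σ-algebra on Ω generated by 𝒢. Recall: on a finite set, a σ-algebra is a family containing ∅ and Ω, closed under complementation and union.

Start: 𝒢 ∪ {∅, Ω} = { {}, { x₂, x₃ }, { x₂, x₄ }, Ω }.
Step 1 (3 new):
  { x₁, x₃ }  = complement { x₂, x₄ }
  { x₁, x₄ }  = complement { x₂, x₃ }
  { x₂, x₃, x₄ }  = { x₂, x₄ } ∪ { x₂, x₃ }
  [7 total]
Step 2: 4 new —
  { x₁ }  = complement { x₂, x₃, x₄ }
  { x₁, x₂, x₃ }  = { x₂, x₃ } ∪ { x₁, x₃ }
  { x₁, x₂, x₄ }  = { x₁, x₄ } ∪ { x₂, x₄ }
  { x₁, x₃, x₄ }  = { x₁, x₄ } ∪ { x₁, x₃ }
  [11 total]
Step 3 (3 new):
  { x₂ }  = complement { x₁, x₃, x₄ }
  { x₃ }  = complement { x₁, x₂, x₄ }
  { x₄ }  = complement { x₁, x₂, x₃ }
  [14 total]
Step 4: +2 →
  { x₁, x₂ }  = { x₂ } ∪ { x₁ }
  { x₃, x₄ }  = { x₃ } ∪ { x₄ }
  [16 total]
Step 5: stable.

Therefore σ(𝒢) = { {}, { x₁ }, { x₂ }, { x₃ }, { x₄ }, { x₁, x₂ }, { x₁, x₃ }, { x₁, x₄ }, { x₂, x₃ }, { x₂, x₄ }, { x₃, x₄ }, { x₁, x₂, x₃ }, { x₁, x₂, x₄ }, { x₁, x₃, x₄ }, { x₂, x₃, x₄ }, Ω } (|σ(𝒢)| = 16).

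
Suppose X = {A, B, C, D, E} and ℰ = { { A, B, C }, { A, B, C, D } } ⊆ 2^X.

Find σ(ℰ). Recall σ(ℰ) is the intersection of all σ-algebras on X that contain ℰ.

σ(ℰ) = { {  }, { D }, { E }, { D, E }, { A, B, C }, { A, B, C, D }, { A, B, C, E }, X }

Trace:
Begin from { {  }, { A, B, C }, { A, B, C, D }, X } (that is, ℰ plus ∅ and X).
Round 1 adds 2:
  { E }  = complement { A, B, C, D }
  { D, E }  = complement { A, B, C }
  [6 total]
Round 2. New:
  { A, B, C, E }  = { A, B, C } ∪ { E }
  [7 total]
Round 3. New:
  { D }  = complement { A, B, C, E }
  [8 total]
Round 4: stable.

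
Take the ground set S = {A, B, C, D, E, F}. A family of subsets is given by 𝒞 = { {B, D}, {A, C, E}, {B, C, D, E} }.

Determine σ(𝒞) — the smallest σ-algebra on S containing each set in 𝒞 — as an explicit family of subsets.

Initial family (5 sets): { ∅, {B, D}, {A, C, E}, {B, C, D, E}, S }.
Step 1 (4 new):
  {A, F}  = complement {B, C, D, E}
  {B, D, F}  = complement {A, C, E}
  {A, C, E, F}  = complement {B, D}
  {A, B, C, D, E}  = {A, C, E} ∪ {B, C, D, E}
  |family| = 9
Step 2. New:
  {F}  = complement {A, B, C, D, E}
  {A, B, D, F}  = {B, D, F} ∪ {A, F}
  {B, C, D, E, F}  = {B, D, F} ∪ {B, C, D, E}
  |family| = 12
Step 3 (2 new):
  {A}  = complement {B, C, D, E, F}
  {C, E}  = complement {A, B, D, F}
  |family| = 14
Step 4: 2 new —
  {A, B, D}  = {B, D} ∪ {A}
  {C, E, F}  = {C, E} ∪ {F}
  |family| = 16
Step 5: closed — nothing new.

Therefore σ(𝒞) = { ∅, {A}, {F}, {A, F}, {B, D}, {C, E}, {A, B, D}, {A, C, E}, {B, D, F}, {C, E, F}, {A, B, D, F}, {A, C, E, F}, {B, C, D, E}, {A, B, C, D, E}, {B, C, D, E, F}, S } (|σ(𝒞)| = 16).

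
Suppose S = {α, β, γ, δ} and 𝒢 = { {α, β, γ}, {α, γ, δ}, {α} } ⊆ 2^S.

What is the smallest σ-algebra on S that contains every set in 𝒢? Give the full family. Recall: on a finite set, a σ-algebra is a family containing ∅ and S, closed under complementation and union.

σ(𝒢) = { {}, {α}, {β}, {γ}, {δ}, {α, β}, {α, γ}, {α, δ}, {β, γ}, {β, δ}, {γ, δ}, {α, β, γ}, {α, β, δ}, {α, γ, δ}, {β, γ, δ}, S }

Working:
Initial family (5 sets): { {}, {α}, {α, β, γ}, {α, γ, δ}, S }.
Pass 1: +3 →
  {β}  = complement {α, γ, δ}
  {δ}  = complement {α, β, γ}
  {β, γ, δ}  = complement {α}
  — 8 sets.
Pass 2. New:
  {α, β}  = {β} ∪ {α}
  {α, δ}  = {δ} ∪ {α}
  {β, δ}  = {δ} ∪ {β}
  — 11 sets.
Pass 3. New:
  {α, γ}  = complement {β, δ}
  {β, γ}  = complement {α, δ}
  {γ, δ}  = complement {α, β}
  {α, β, δ}  = {α, δ} ∪ {α, β}
  — 15 sets.
Pass 4: 1 new —
  {γ}  = complement {α, β, δ}
  — 16 sets.
After Pass 5 the family is unchanged; done.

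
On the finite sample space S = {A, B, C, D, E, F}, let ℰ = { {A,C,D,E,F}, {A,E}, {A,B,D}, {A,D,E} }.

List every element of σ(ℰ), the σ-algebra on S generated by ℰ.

Take S₀ = ℰ ∪ {∅, S} = { {}, {A,E}, {A,B,D}, {A,D,E}, {A,C,D,E,F}, S }.
Pass 1: 5 new —
  {B}  = complement {A,C,D,E,F}
  {B,C,F}  = complement {A,D,E}
  {C,E,F}  = complement {A,B,D}
  {A,B,D,E}  = {A,D,E} ∪ {A,B,D}
  {B,C,D,F}  = complement {A,E}
  (now 11)
Pass 2: +7 →
  {C,F}  = complement {A,B,D,E}
  {A,B,E}  = {B} ∪ {A,E}
  {A,C,E,F}  = {C,E,F} ∪ {A,E}
  {B,C,E,F}  = {B,C,F} ∪ {C,E,F}
  {A,B,C,D,F}  = {B,C,F} ∪ {A,B,D}
  {A,B,C,E,F}  = {B,C,F} ∪ {A,E}
  {B,C,D,E,F}  = {B,C,D,F} ∪ {C,E,F}
  (now 18)
Pass 3 adds 6:
  {A}  = complement {B,C,D,E,F}
  {D}  = complement {A,B,C,E,F}
  {E}  = complement {A,B,C,D,F}
  {A,D}  = complement {B,C,E,F}
  {B,D}  = complement {A,C,E,F}
  {C,D,F}  = complement {A,B,E}
  (now 24)
Pass 4: 8 new —
  {A,B}  = {A} ∪ {B}
  {B,E}  = {B} ∪ {E}
  {D,E}  = {E} ∪ {D}
  {A,C,F}  = {A} ∪ {C,F}
  {B,D,E}  = {E} ∪ {B,D}
  {A,B,C,F}  = {A} ∪ {B,C,F}
  {A,C,D,F}  = {A} ∪ {C,D,F}
  {C,D,E,F}  = {E} ∪ {C,D,F}
  (now 32)
Pass 5: stable.

Therefore σ(ℰ) = { {}, {A}, {B}, {D}, {E}, {A,B}, {A,D}, {A,E}, {B,D}, {B,E}, {C,F}, {D,E}, {A,B,D}, {A,B,E}, {A,C,F}, {A,D,E}, {B,C,F}, {B,D,E}, {C,D,F}, {C,E,F}, {A,B,C,F}, {A,B,D,E}, {A,C,D,F}, {A,C,E,F}, {B,C,D,F}, {B,C,E,F}, {C,D,E,F}, {A,B,C,D,F}, {A,B,C,E,F}, {A,C,D,E,F}, {B,C,D,E,F}, S } (|σ(ℰ)| = 32).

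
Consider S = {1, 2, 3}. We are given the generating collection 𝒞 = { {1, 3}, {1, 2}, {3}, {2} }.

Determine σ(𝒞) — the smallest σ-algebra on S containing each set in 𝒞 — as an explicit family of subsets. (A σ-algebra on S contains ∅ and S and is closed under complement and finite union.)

Answer: σ(𝒞) = { {}, {1}, {2}, {3}, {1, 2}, {1, 3}, {2, 3}, S }

Derivation:
Initial family (6 sets): { {}, {2}, {3}, {1, 2}, {1, 3}, S }.
Round 1 (1 new):
  {2, 3}  = {3} ∪ {2}
  (now 7)
Round 2: 1 new —
  {1}  = ᶜ of {2, 3}
  (now 8)
Round 3 adds nothing — fixpoint reached.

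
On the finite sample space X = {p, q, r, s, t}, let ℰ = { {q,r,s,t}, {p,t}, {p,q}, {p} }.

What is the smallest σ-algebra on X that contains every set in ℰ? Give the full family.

Seed the family with ℰ together with ∅ and X: { {}, {p}, {p,q}, {p,t}, {q,r,s,t}, X }.
Round 1 (3 new):
  {p,q,t}  = {p,q} ∪ {p,t}
  {q,r,s}  = X∖{p,t}
  {r,s,t}  = X∖{p,q}
Round 2. New:
  {r,s}  = X∖{p,q,t}
  {p,q,r,s}  = {p,q} ∪ {q,r,s}
  {p,r,s,t}  = {r,s,t} ∪ {p,t}
Round 3. New:
  {q}  = X∖{p,r,s,t}
  {t}  = X∖{p,q,r,s}
  {p,r,s}  = {r,s} ∪ {p}
Round 4 adds 1:
  {q,t}  = X∖{p,r,s}
Round 5: no new sets; the family is a σ-algebra.

Therefore σ(ℰ) = { {}, {p}, {q}, {t}, {p,q}, {p,t}, {q,t}, {r,s}, {p,q,t}, {p,r,s}, {q,r,s}, {r,s,t}, {p,q,r,s}, {p,r,s,t}, {q,r,s,t}, X } (|σ(ℰ)| = 16).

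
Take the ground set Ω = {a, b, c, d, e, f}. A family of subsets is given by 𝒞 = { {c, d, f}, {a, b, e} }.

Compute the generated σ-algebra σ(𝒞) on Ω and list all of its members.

Start: 𝒞 ∪ {∅, Ω} = { {}, {a, b, e}, {c, d, f}, Ω }.
After Round 1 the family is unchanged; done.

σ(𝒞) = { {}, {a, b, e}, {c, d, f}, Ω }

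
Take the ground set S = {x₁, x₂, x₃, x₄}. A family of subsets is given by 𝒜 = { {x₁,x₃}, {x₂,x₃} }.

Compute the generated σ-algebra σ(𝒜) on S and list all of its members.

Initial family (4 sets): { {}, {x₁,x₃}, {x₂,x₃}, S }.
Round 1 adds 3:
  {x₁,x₄}  = complement {x₂,x₃}
  {x₂,x₄}  = complement {x₁,x₃}
  {x₁,x₂,x₃}  = {x₁,x₃} ∪ {x₂,x₃}
  [7 total]
Round 2 adds 4:
  {x₄}  = complement {x₁,x₂,x₃}
  {x₁,x₂,x₄}  = {x₁,x₄} ∪ {x₂,x₄}
  {x₁,x₃,x₄}  = {x₁,x₄} ∪ {x₁,x₃}
  {x₂,x₃,x₄}  = {x₂,x₃} ∪ {x₂,x₄}
  [11 total]
Round 3: 3 new —
  {x₁}  = complement {x₂,x₃,x₄}
  {x₂}  = complement {x₁,x₃,x₄}
  {x₃}  = complement {x₁,x₂,x₄}
  [14 total]
Round 4: 2 new —
  {x₁,x₂}  = {x₂} ∪ {x₁}
  {x₃,x₄}  = {x₃} ∪ {x₄}
  [16 total]
Round 5: no new sets; the family is a σ-algebra.

|σ(𝒜)| = 16.  σ(𝒜) = { {}, {x₁}, {x₂}, {x₃}, {x₄}, {x₁,x₂}, {x₁,x₃}, {x₁,x₄}, {x₂,x₃}, {x₂,x₄}, {x₃,x₄}, {x₁,x₂,x₃}, {x₁,x₂,x₄}, {x₁,x₃,x₄}, {x₂,x₃,x₄}, S }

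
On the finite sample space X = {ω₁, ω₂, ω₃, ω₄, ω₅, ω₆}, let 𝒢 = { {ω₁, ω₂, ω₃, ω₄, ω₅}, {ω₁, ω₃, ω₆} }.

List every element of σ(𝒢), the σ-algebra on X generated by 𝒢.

Answer: σ(𝒢) = { {}, {ω₆}, {ω₁, ω₃}, {ω₁, ω₃, ω₆}, {ω₂, ω₄, ω₅}, {ω₂, ω₄, ω₅, ω₆}, {ω₁, ω₂, ω₃, ω₄, ω₅}, X }

Derivation:
Initial family (4 sets): { {}, {ω₁, ω₃, ω₆}, {ω₁, ω₂, ω₃, ω₄, ω₅}, X }.
Step 1 adds 2:
  {ω₆}  = ᶜ of {ω₁, ω₂, ω₃, ω₄, ω₅}
  {ω₂, ω₄, ω₅}  = ᶜ of {ω₁, ω₃, ω₆}
  — 6 sets.
Step 2: +1 →
  {ω₂, ω₄, ω₅, ω₆}  = {ω₂, ω₄, ω₅} ∪ {ω₆}
  — 7 sets.
Step 3. New:
  {ω₁, ω₃}  = ᶜ of {ω₂, ω₄, ω₅, ω₆}
  — 8 sets.
Step 4: already closed under ᶜ and ∪.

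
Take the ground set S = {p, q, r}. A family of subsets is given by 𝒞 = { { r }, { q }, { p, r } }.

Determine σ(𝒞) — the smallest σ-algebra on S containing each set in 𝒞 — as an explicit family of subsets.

σ(𝒞) (8 sets): { {}, { p }, { q }, { r }, { p, q }, { p, r }, { q, r }, S }

Trace:
Begin from { {}, { q }, { r }, { p, r }, S } (that is, 𝒞 plus ∅ and S).
Iteration 1: +2 →
  { p, q }  = S∖{ r }
  { q, r }  = { r } ∪ { q }
  — 7 sets.
Iteration 2 adds 1:
  { p }  = S∖{ q, r }
  — 8 sets.
Iteration 3: stable.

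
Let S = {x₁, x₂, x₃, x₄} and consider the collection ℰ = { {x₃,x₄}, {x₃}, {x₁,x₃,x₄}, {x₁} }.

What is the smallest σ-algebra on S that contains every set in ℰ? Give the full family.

Answer: σ(ℰ) = { {}, {x₁}, {x₂}, {x₃}, {x₄}, {x₁,x₂}, {x₁,x₃}, {x₁,x₄}, {x₂,x₃}, {x₂,x₄}, {x₃,x₄}, {x₁,x₂,x₃}, {x₁,x₂,x₄}, {x₁,x₃,x₄}, {x₂,x₃,x₄}, S }

Check:
Start: ℰ ∪ {∅, S} = { {}, {x₁}, {x₃}, {x₃,x₄}, {x₁,x₃,x₄}, S }.
Round 1 (5 new):
  {x₂}  = complement {x₁,x₃,x₄}
  {x₁,x₂}  = complement {x₃,x₄}
  {x₁,x₃}  = {x₃} ∪ {x₁}
  {x₁,x₂,x₄}  = complement {x₃}
  {x₂,x₃,x₄}  = complement {x₁}
  — 11 sets.
Round 2 adds 3:
  {x₂,x₃}  = {x₂} ∪ {x₃}
  {x₂,x₄}  = complement {x₁,x₃}
  {x₁,x₂,x₃}  = {x₁,x₂} ∪ {x₃}
  — 14 sets.
Round 3: 2 new —
  {x₄}  = complement {x₁,x₂,x₃}
  {x₁,x₄}  = complement {x₂,x₃}
  — 16 sets.
Round 4: no new sets; the family is a σ-algebra.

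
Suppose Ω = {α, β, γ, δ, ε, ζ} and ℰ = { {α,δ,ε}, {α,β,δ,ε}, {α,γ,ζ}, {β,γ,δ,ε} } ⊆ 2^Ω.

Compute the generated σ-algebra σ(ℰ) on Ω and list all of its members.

Answer: σ(ℰ) = { ∅, {α}, {β}, {γ}, {ζ}, {α,β}, {α,γ}, {α,ζ}, {β,γ}, {β,ζ}, {γ,ζ}, {δ,ε}, {α,β,γ}, {α,β,ζ}, {α,γ,ζ}, {α,δ,ε}, {β,γ,ζ}, {β,δ,ε}, {γ,δ,ε}, {δ,ε,ζ}, {α,β,γ,ζ}, {α,β,δ,ε}, {α,γ,δ,ε}, {α,δ,ε,ζ}, {β,γ,δ,ε}, {β,δ,ε,ζ}, {γ,δ,ε,ζ}, {α,β,γ,δ,ε}, {α,β,δ,ε,ζ}, {α,γ,δ,ε,ζ}, {β,γ,δ,ε,ζ}, Ω }

Derivation:
Initial family (6 sets): { ∅, {α,γ,ζ}, {α,δ,ε}, {α,β,δ,ε}, {β,γ,δ,ε}, Ω }.
Pass 1 adds 6:
  {α,ζ}  = ᶜ of {β,γ,δ,ε}
  {γ,ζ}  = ᶜ of {α,β,δ,ε}
  {β,γ,ζ}  = ᶜ of {α,δ,ε}
  {β,δ,ε}  = ᶜ of {α,γ,ζ}
  {α,β,γ,δ,ε}  = {α,δ,ε} ∪ {β,γ,δ,ε}
  {α,γ,δ,ε,ζ}  = {α,δ,ε} ∪ {α,γ,ζ}
  (now 12)
Pass 2 (6 new):
  {β}  = ᶜ of {α,γ,δ,ε,ζ}
  {ζ}  = ᶜ of {α,β,γ,δ,ε}
  {α,β,γ,ζ}  = {α,γ,ζ} ∪ {β,γ,ζ}
  {α,δ,ε,ζ}  = {α,δ,ε} ∪ {α,ζ}
  {α,β,δ,ε,ζ}  = {α,ζ} ∪ {α,β,δ,ε}
  {β,γ,δ,ε,ζ}  = {β,γ,ζ} ∪ {β,γ,δ,ε}
  (now 18)
Pass 3: 7 new —
  {α}  = ᶜ of {β,γ,δ,ε,ζ}
  {γ}  = ᶜ of {α,β,δ,ε,ζ}
  {β,γ}  = ᶜ of {α,δ,ε,ζ}
  {β,ζ}  = {β} ∪ {ζ}
  {δ,ε}  = ᶜ of {α,β,γ,ζ}
  {α,β,ζ}  = {α,ζ} ∪ {β}
  {β,δ,ε,ζ}  = {β,δ,ε} ∪ {ζ}
  (now 25)
Pass 4 adds 7:
  {α,β}  = {β} ∪ {α}
  {α,γ}  = ᶜ of {β,δ,ε,ζ}
  {α,β,γ}  = {β,γ} ∪ {α}
  {γ,δ,ε}  = ᶜ of {α,β,ζ}
  {δ,ε,ζ}  = {ζ} ∪ {δ,ε}
  {α,γ,δ,ε}  = ᶜ of {β,ζ}
  {γ,δ,ε,ζ}  = {δ,ε} ∪ {γ,ζ}
  (now 32)
After Pass 5 the family is unchanged; done.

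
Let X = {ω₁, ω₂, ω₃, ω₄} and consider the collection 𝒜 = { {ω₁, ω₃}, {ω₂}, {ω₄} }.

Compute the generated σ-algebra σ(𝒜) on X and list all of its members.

σ(𝒜) (8 sets): { ∅, {ω₂}, {ω₄}, {ω₁, ω₃}, {ω₂, ω₄}, {ω₁, ω₂, ω₃}, {ω₁, ω₃, ω₄}, X }

Derivation:
Seed the family with 𝒜 together with ∅ and X: { ∅, {ω₂}, {ω₄}, {ω₁, ω₃}, X }.
Iteration 1: +3 →
  {ω₂, ω₄}  = complement {ω₁, ω₃}
  {ω₁, ω₂, ω₃}  = complement {ω₄}
  {ω₁, ω₃, ω₄}  = complement {ω₂}
  (now 8)
Iteration 2: closed — nothing new.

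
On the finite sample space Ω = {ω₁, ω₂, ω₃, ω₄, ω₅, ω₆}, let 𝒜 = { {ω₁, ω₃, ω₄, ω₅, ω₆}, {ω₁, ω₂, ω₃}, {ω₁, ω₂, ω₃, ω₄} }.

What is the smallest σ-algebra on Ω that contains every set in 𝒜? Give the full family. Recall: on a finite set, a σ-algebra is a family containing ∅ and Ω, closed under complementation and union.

σ(𝒜) = { {}, {ω₂}, {ω₄}, {ω₁, ω₃}, {ω₂, ω₄}, {ω₅, ω₆}, {ω₁, ω₂, ω₃}, {ω₁, ω₃, ω₄}, {ω₂, ω₅, ω₆}, {ω₄, ω₅, ω₆}, {ω₁, ω₂, ω₃, ω₄}, {ω₁, ω₃, ω₅, ω₆}, {ω₂, ω₄, ω₅, ω₆}, {ω₁, ω₂, ω₃, ω₅, ω₆}, {ω₁, ω₃, ω₄, ω₅, ω₆}, Ω }

Trace:
Seed the family with 𝒜 together with ∅ and Ω: { {}, {ω₁, ω₂, ω₃}, {ω₁, ω₂, ω₃, ω₄}, {ω₁, ω₃, ω₄, ω₅, ω₆}, Ω }.
Iteration 1 adds 3:
  {ω₂}  = ᶜ of {ω₁, ω₃, ω₄, ω₅, ω₆}
  {ω₅, ω₆}  = ᶜ of {ω₁, ω₂, ω₃, ω₄}
  {ω₄, ω₅, ω₆}  = ᶜ of {ω₁, ω₂, ω₃}
Iteration 2. New:
  {ω₂, ω₅, ω₆}  = {ω₂} ∪ {ω₅, ω₆}
  {ω₂, ω₄, ω₅, ω₆}  = {ω₂} ∪ {ω₄, ω₅, ω₆}
  {ω₁, ω₂, ω₃, ω₅, ω₆}  = {ω₁, ω₂, ω₃} ∪ {ω₅, ω₆}
Iteration 3 (3 new):
  {ω₄}  = ᶜ of {ω₁, ω₂, ω₃, ω₅, ω₆}
  {ω₁, ω₃}  = ᶜ of {ω₂, ω₄, ω₅, ω₆}
  {ω₁, ω₃, ω₄}  = ᶜ of {ω₂, ω₅, ω₆}
Iteration 4 (2 new):
  {ω₂, ω₄}  = {ω₄} ∪ {ω₂}
  {ω₁, ω₃, ω₅, ω₆}  = {ω₅, ω₆} ∪ {ω₁, ω₃}
After Iteration 5 the family is unchanged; done.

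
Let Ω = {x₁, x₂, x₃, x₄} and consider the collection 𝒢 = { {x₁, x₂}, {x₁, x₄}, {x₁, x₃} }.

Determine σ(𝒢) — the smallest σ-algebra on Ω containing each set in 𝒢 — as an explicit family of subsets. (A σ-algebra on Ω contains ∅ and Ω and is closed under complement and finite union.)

|σ(𝒢)| = 16.  σ(𝒢) = { {}, {x₁}, {x₂}, {x₃}, {x₄}, {x₁, x₂}, {x₁, x₃}, {x₁, x₄}, {x₂, x₃}, {x₂, x₄}, {x₃, x₄}, {x₁, x₂, x₃}, {x₁, x₂, x₄}, {x₁, x₃, x₄}, {x₂, x₃, x₄}, Ω }

Working:
Initial family (5 sets): { {}, {x₁, x₂}, {x₁, x₃}, {x₁, x₄}, Ω }.
Pass 1: +6 →
  {x₂, x₃}  = complement {x₁, x₄}
  {x₂, x₄}  = complement {x₁, x₃}
  {x₃, x₄}  = complement {x₁, x₂}
  {x₁, x₂, x₃}  = {x₁, x₂} ∪ {x₁, x₃}
  {x₁, x₂, x₄}  = {x₁, x₄} ∪ {x₁, x₂}
  {x₁, x₃, x₄}  = {x₁, x₄} ∪ {x₁, x₃}
  (now 11)
Pass 2: +4 →
  {x₂}  = complement {x₁, x₃, x₄}
  {x₃}  = complement {x₁, x₂, x₄}
  {x₄}  = complement {x₁, x₂, x₃}
  {x₂, x₃, x₄}  = {x₃, x₄} ∪ {x₂, x₃}
  (now 15)
Pass 3: 1 new —
  {x₁}  = complement {x₂, x₃, x₄}
  (now 16)
Pass 4: already closed under ᶜ and ∪.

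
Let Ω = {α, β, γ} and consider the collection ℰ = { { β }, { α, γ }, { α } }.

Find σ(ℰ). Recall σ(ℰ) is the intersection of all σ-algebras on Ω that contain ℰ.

Answer: σ(ℰ) = { ∅, { α }, { β }, { γ }, { α, β }, { α, γ }, { β, γ }, Ω }

Check:
Start: ℰ ∪ {∅, Ω} = { ∅, { α }, { β }, { α, γ }, Ω }.
Step 1 (2 new):
  { α, β }  = { β } ∪ { α }
  { β, γ }  = { α }ᶜ
  (now 7)
Step 2: 1 new —
  { γ }  = { α, β }ᶜ
  (now 8)
Step 3: no new sets; the family is a σ-algebra.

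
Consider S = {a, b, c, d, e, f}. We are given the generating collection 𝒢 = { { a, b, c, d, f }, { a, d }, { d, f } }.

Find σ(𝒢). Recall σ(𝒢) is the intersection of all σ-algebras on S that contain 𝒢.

Seed the family with 𝒢 together with ∅ and S: { {  }, { a, d }, { d, f }, { a, b, c, d, f }, S }.
Round 1 adds 4:
  { e }  = ᶜ of { a, b, c, d, f }
  { a, d, f }  = { a, d } ∪ { d, f }
  { a, b, c, e }  = ᶜ of { d, f }
  { b, c, e, f }  = ᶜ of { a, d }
Round 2. New:
  { a, d, e }  = { e } ∪ { a, d }
  { b, c, e }  = ᶜ of { a, d, f }
  { d, e, f }  = { e } ∪ { d, f }
  { a, d, e, f }  = { a, d, f } ∪ { e }
  { a, b, c, d, e }  = { a, d } ∪ { a, b, c, e }
  { a, b, c, e, f }  = { a, b, c, e } ∪ { b, c, e, f }
  { b, c, d, e, f }  = { d, f } ∪ { b, c, e, f }
Round 3 (6 new):
  { a }  = ᶜ of { b, c, d, e, f }
  { d }  = ᶜ of { a, b, c, e, f }
  { f }  = ᶜ of { a, b, c, d, e }
  { b, c }  = ᶜ of { a, d, e, f }
  { a, b, c }  = ᶜ of { d, e, f }
  { b, c, f }  = ᶜ of { a, d, e }
Round 4 (9 new):
  { a, e }  = { a } ∪ { e }
  { a, f }  = { a } ∪ { f }
  { d, e }  = { e } ∪ { d }
  { e, f }  = { f } ∪ { e }
  { b, c, d }  = { b, c } ∪ { d }
  { a, b, c, d }  = { a, b, c } ∪ { a, d }
  { a, b, c, f }  = { a, b, c } ∪ { b, c, f }
  { b, c, d, e }  = { b, c, e } ∪ { d }
  { b, c, d, f }  = { b, c, f } ∪ { d }
Round 5 adds 1:
  { a, e, f }  = ᶜ of { b, c, d }
Round 6: already closed under ᶜ and ∪.

|σ(𝒢)| = 32.  σ(𝒢) = { {  }, { a }, { d }, { e }, { f }, { a, d }, { a, e }, { a, f }, { b, c }, { d, e }, { d, f }, { e, f }, { a, b, c }, { a, d, e }, { a, d, f }, { a, e, f }, { b, c, d }, { b, c, e }, { b, c, f }, { d, e, f }, { a, b, c, d }, { a, b, c, e }, { a, b, c, f }, { a, d, e, f }, { b, c, d, e }, { b, c, d, f }, { b, c, e, f }, { a, b, c, d, e }, { a, b, c, d, f }, { a, b, c, e, f }, { b, c, d, e, f }, S }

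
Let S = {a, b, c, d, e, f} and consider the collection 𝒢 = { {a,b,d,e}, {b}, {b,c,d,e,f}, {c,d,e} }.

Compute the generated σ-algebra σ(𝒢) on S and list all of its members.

Begin from { {}, {b}, {c,d,e}, {a,b,d,e}, {b,c,d,e,f}, S } (that is, 𝒢 plus ∅ and S).
Pass 1 (6 new):
  {a}  = S∖{b,c,d,e,f}
  {c,f}  = S∖{a,b,d,e}
  {a,b,f}  = S∖{c,d,e}
  {b,c,d,e}  = {c,d,e} ∪ {b}
  {a,b,c,d,e}  = {c,d,e} ∪ {a,b,d,e}
  {a,c,d,e,f}  = S∖{b}
  (now 12)
Pass 2: +9 →
  {f}  = S∖{a,b,c,d,e}
  {a,b}  = {b} ∪ {a}
  {a,f}  = S∖{b,c,d,e}
  {a,c,f}  = {c,f} ∪ {a}
  {b,c,f}  = {b} ∪ {c,f}
  {a,b,c,f}  = {c,f} ∪ {a,b,f}
  {a,c,d,e}  = {c,d,e} ∪ {a}
  {c,d,e,f}  = {c,d,e} ∪ {c,f}
  {a,b,d,e,f}  = {a,b,d,e} ∪ {a,b,f}
  (now 21)
Pass 3 (5 new):
  {c}  = S∖{a,b,d,e,f}
  {b,f}  = S∖{a,c,d,e}
  {d,e}  = S∖{a,b,c,f}
  {a,d,e}  = S∖{b,c,f}
  {b,d,e}  = S∖{a,c,f}
  (now 26)
Pass 4 (6 new):
  {a,c}  = {c} ∪ {a}
  {b,c}  = {b} ∪ {c}
  {a,b,c}  = {a,b} ∪ {c}
  {d,e,f}  = {f} ∪ {d,e}
  {a,d,e,f}  = {a,d,e} ∪ {a,f}
  {b,d,e,f}  = {b,f} ∪ {d,e}
  (now 32)
Pass 5 adds nothing — fixpoint reached.

Hence σ(𝒢) has 32 members: { {}, {a}, {b}, {c}, {f}, {a,b}, {a,c}, {a,f}, {b,c}, {b,f}, {c,f}, {d,e}, {a,b,c}, {a,b,f}, {a,c,f}, {a,d,e}, {b,c,f}, {b,d,e}, {c,d,e}, {d,e,f}, {a,b,c,f}, {a,b,d,e}, {a,c,d,e}, {a,d,e,f}, {b,c,d,e}, {b,d,e,f}, {c,d,e,f}, {a,b,c,d,e}, {a,b,d,e,f}, {a,c,d,e,f}, {b,c,d,e,f}, S }.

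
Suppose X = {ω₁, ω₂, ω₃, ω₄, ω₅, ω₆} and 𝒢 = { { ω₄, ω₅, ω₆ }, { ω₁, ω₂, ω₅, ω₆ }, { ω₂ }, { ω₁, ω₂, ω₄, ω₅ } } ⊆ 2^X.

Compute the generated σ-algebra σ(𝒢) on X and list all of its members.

Initial family (6 sets): { {  }, { ω₂ }, { ω₄, ω₅, ω₆ }, { ω₁, ω₂, ω₄, ω₅ }, { ω₁, ω₂, ω₅, ω₆ }, X }.
Round 1: +6 →
  { ω₃, ω₄ }  = complement { ω₁, ω₂, ω₅, ω₆ }
  { ω₃, ω₆ }  = complement { ω₁, ω₂, ω₄, ω₅ }
  { ω₁, ω₂, ω₃ }  = complement { ω₄, ω₅, ω₆ }
  { ω₂, ω₄, ω₅, ω₆ }  = { ω₂ } ∪ { ω₄, ω₅, ω₆ }
  { ω₁, ω₂, ω₄, ω₅, ω₆ }  = { ω₄, ω₅, ω₆ } ∪ { ω₁, ω₂, ω₄, ω₅ }
  { ω₁, ω₃, ω₄, ω₅, ω₆ }  = complement { ω₂ }
  — 12 sets.
Round 2: 11 new —
  { ω₃ }  = complement { ω₁, ω₂, ω₄, ω₅, ω₆ }
  { ω₁, ω₃ }  = complement { ω₂, ω₄, ω₅, ω₆ }
  { ω₂, ω₃, ω₄ }  = { ω₃, ω₄ } ∪ { ω₂ }
  { ω₂, ω₃, ω₆ }  = { ω₂ } ∪ { ω₃, ω₆ }
  { ω₃, ω₄, ω₆ }  = { ω₃, ω₄ } ∪ { ω₃, ω₆ }
  { ω₁, ω₂, ω₃, ω₄ }  = { ω₃, ω₄ } ∪ { ω₁, ω₂, ω₃ }
  { ω₁, ω₂, ω₃, ω₆ }  = { ω₁, ω₂, ω₃ } ∪ { ω₃, ω₆ }
  { ω₃, ω₄, ω₅, ω₆ }  = { ω₃, ω₄ } ∪ { ω₄, ω₅, ω₆ }
  { ω₁, ω₂, ω₃, ω₄, ω₅ }  = { ω₃, ω₄ } ∪ { ω₁, ω₂, ω₄, ω₅ }
  { ω₁, ω₂, ω₃, ω₅, ω₆ }  = { ω₁, ω₂, ω₃ } ∪ { ω₁, ω₂, ω₅, ω₆ }
  { ω₂, ω₃, ω₄, ω₅, ω₆ }  = { ω₃, ω₄ } ∪ { ω₂, ω₄, ω₅, ω₆ }
  — 23 sets.
Round 3 (15 new):
  { ω₁ }  = complement { ω₂, ω₃, ω₄, ω₅, ω₆ }
  { ω₄ }  = complement { ω₁, ω₂, ω₃, ω₅, ω₆ }
  { ω₆ }  = complement { ω₁, ω₂, ω₃, ω₄, ω₅ }
  { ω₁, ω₂ }  = complement { ω₃, ω₄, ω₅, ω₆ }
  { ω₂, ω₃ }  = { ω₂ } ∪ { ω₃ }
  { ω₄, ω₅ }  = complement { ω₁, ω₂, ω₃, ω₆ }
  { ω₅, ω₆ }  = complement { ω₁, ω₂, ω₃, ω₄ }
  { ω₁, ω₂, ω₅ }  = complement { ω₃, ω₄, ω₆ }
  { ω₁, ω₃, ω₄ }  = { ω₃, ω₄ } ∪ { ω₁, ω₃ }
  { ω₁, ω₃, ω₆ }  = { ω₁, ω₃ } ∪ { ω₃, ω₆ }
  { ω₁, ω₄, ω₅ }  = complement { ω₂, ω₃, ω₆ }
  { ω₁, ω₅, ω₆ }  = complement { ω₂, ω₃, ω₄ }
  { ω₁, ω₃, ω₄, ω₆ }  = { ω₁, ω₃ } ∪ { ω₃, ω₄, ω₆ }
  { ω₂, ω₃, ω₄, ω₆ }  = { ω₃, ω₄ } ∪ { ω₂, ω₃, ω₆ }
  { ω₁, ω₂, ω₃, ω₄, ω₆ }  = { ω₃, ω₄ } ∪ { ω₁, ω₂, ω₃, ω₆ }
  — 38 sets.
Round 4 adds 20:
  { ω₅ }  = complement { ω₁, ω₂, ω₃, ω₄, ω₆ }
  { ω₁, ω₄ }  = { ω₄ } ∪ { ω₁ }
  { ω₁, ω₅ }  = complement { ω₂, ω₃, ω₄, ω₆ }
  { ω₁, ω₆ }  = { ω₁ } ∪ { ω₆ }
  { ω₂, ω₄ }  = { ω₂ } ∪ { ω₄ }
  { ω₂, ω₅ }  = complement { ω₁, ω₃, ω₄, ω₆ }
  { ω₂, ω₆ }  = { ω₂ } ∪ { ω₆ }
  { ω₄, ω₆ }  = { ω₄ } ∪ { ω₆ }
  { ω₁, ω₂, ω₄ }  = { ω₁, ω₂ } ∪ { ω₄ }
  { ω₁, ω₂, ω₆ }  = { ω₁, ω₂ } ∪ { ω₆ }
  { ω₂, ω₄, ω₅ }  = complement { ω₁, ω₃, ω₆ }
  { ω₂, ω₅, ω₆ }  = complement { ω₁, ω₃, ω₄ }
  { ω₃, ω₄, ω₅ }  = { ω₃, ω₄ } ∪ { ω₄, ω₅ }
  { ω₃, ω₅, ω₆ }  = { ω₃ } ∪ { ω₅, ω₆ }
  { ω₁, ω₂, ω₃, ω₅ }  = { ω₁, ω₃ } ∪ { ω₁, ω₂, ω₅ }
  { ω₁, ω₃, ω₄, ω₅ }  = { ω₃, ω₄ } ∪ { ω₁, ω₄, ω₅ }
  { ω₁, ω₃, ω₅, ω₆ }  = { ω₁, ω₃, ω₆ } ∪ { ω₁, ω₅, ω₆ }
  { ω₁, ω₄, ω₅, ω₆ }  = complement { ω₂, ω₃ }
  { ω₂, ω₃, ω₄, ω₅ }  = { ω₄, ω₅ } ∪ { ω₂, ω₃ }
  { ω₂, ω₃, ω₅, ω₆ }  = { ω₂, ω₃, ω₆ } ∪ { ω₅, ω₆ }
  — 58 sets.
Round 5 adds 6:
  { ω₃, ω₅ }  = { ω₅ } ∪ { ω₃ }
  { ω₁, ω₃, ω₅ }  = { ω₁, ω₃ } ∪ { ω₁, ω₅ }
  { ω₁, ω₄, ω₆ }  = { ω₁, ω₆ } ∪ { ω₁, ω₄ }
  { ω₂, ω₃, ω₅ }  = { ω₂, ω₅ } ∪ { ω₃ }
  { ω₂, ω₄, ω₆ }  = { ω₂ } ∪ { ω₄, ω₆ }
  { ω₁, ω₂, ω₄, ω₆ }  = { ω₁, ω₆ } ∪ { ω₂, ω₄ }
  — 64 sets.
Round 6: stable.

Therefore σ(𝒢) = { {  }, { ω₁ }, { ω₂ }, { ω₃ }, { ω₄ }, { ω₅ }, { ω₆ }, { ω₁, ω₂ }, { ω₁, ω₃ }, { ω₁, ω₄ }, { ω₁, ω₅ }, { ω₁, ω₆ }, { ω₂, ω₃ }, { ω₂, ω₄ }, { ω₂, ω₅ }, { ω₂, ω₆ }, { ω₃, ω₄ }, { ω₃, ω₅ }, { ω₃, ω₆ }, { ω₄, ω₅ }, { ω₄, ω₆ }, { ω₅, ω₆ }, { ω₁, ω₂, ω₃ }, { ω₁, ω₂, ω₄ }, { ω₁, ω₂, ω₅ }, { ω₁, ω₂, ω₆ }, { ω₁, ω₃, ω₄ }, { ω₁, ω₃, ω₅ }, { ω₁, ω₃, ω₆ }, { ω₁, ω₄, ω₅ }, { ω₁, ω₄, ω₆ }, { ω₁, ω₅, ω₆ }, { ω₂, ω₃, ω₄ }, { ω₂, ω₃, ω₅ }, { ω₂, ω₃, ω₆ }, { ω₂, ω₄, ω₅ }, { ω₂, ω₄, ω₆ }, { ω₂, ω₅, ω₆ }, { ω₃, ω₄, ω₅ }, { ω₃, ω₄, ω₆ }, { ω₃, ω₅, ω₆ }, { ω₄, ω₅, ω₆ }, { ω₁, ω₂, ω₃, ω₄ }, { ω₁, ω₂, ω₃, ω₅ }, { ω₁, ω₂, ω₃, ω₆ }, { ω₁, ω₂, ω₄, ω₅ }, { ω₁, ω₂, ω₄, ω₆ }, { ω₁, ω₂, ω₅, ω₆ }, { ω₁, ω₃, ω₄, ω₅ }, { ω₁, ω₃, ω₄, ω₆ }, { ω₁, ω₃, ω₅, ω₆ }, { ω₁, ω₄, ω₅, ω₆ }, { ω₂, ω₃, ω₄, ω₅ }, { ω₂, ω₃, ω₄, ω₆ }, { ω₂, ω₃, ω₅, ω₆ }, { ω₂, ω₄, ω₅, ω₆ }, { ω₃, ω₄, ω₅, ω₆ }, { ω₁, ω₂, ω₃, ω₄, ω₅ }, { ω₁, ω₂, ω₃, ω₄, ω₆ }, { ω₁, ω₂, ω₃, ω₅, ω₆ }, { ω₁, ω₂, ω₄, ω₅, ω₆ }, { ω₁, ω₃, ω₄, ω₅, ω₆ }, { ω₂, ω₃, ω₄, ω₅, ω₆ }, X } (|σ(𝒢)| = 64).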